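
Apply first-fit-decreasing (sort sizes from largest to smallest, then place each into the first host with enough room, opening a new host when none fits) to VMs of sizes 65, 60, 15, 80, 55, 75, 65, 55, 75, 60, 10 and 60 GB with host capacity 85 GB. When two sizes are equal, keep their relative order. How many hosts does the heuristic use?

Sorted descending: 80, 75, 75, 65, 65, 60, 60, 60, 55, 55, 15, 10.
  80 → host 1 (new)  [load 80/85]
  75 → host 2 (new)  [load 75/85]
  75 → host 3 (new)  [load 75/85]
  65 → host 4 (new)  [load 65/85]
  65 → host 5 (new)  [load 65/85]
  60 → host 6 (new)  [load 60/85]
  60 → host 7 (new)  [load 60/85]
  60 → host 8 (new)  [load 60/85]
  55 → host 9 (new)  [load 55/85]
  55 → host 10 (new)  [load 55/85]
  15 → host 4  [load 80/85]
  10 → host 2  [load 85/85]
10 hosts opened.

10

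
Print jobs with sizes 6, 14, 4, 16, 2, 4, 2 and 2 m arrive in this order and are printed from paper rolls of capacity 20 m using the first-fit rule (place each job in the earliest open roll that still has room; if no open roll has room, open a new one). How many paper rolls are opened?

  6 → roll 1 (new)  [load 6/20]
  14 → roll 1  [load 20/20]
  4 → roll 2 (new)  [load 4/20]
  16 → roll 2  [load 20/20]
  2 → roll 3 (new)  [load 2/20]
  4 → roll 3  [load 6/20]
  2 → roll 3  [load 8/20]
  2 → roll 3  [load 10/20]
3 paper rolls opened.

3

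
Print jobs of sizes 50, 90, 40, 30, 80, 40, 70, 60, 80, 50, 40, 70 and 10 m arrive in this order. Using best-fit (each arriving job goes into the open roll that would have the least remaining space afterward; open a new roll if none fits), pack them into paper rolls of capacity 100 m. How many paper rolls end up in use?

  50 → roll 1 (new)  [load 50/100]
  90 → roll 2 (new)  [load 90/100]
  40 → roll 1  [load 90/100]
  30 → roll 3 (new)  [load 30/100]
  80 → roll 4 (new)  [load 80/100]
  40 → roll 3  [load 70/100]
  70 → roll 5 (new)  [load 70/100]
  60 → roll 6 (new)  [load 60/100]
  80 → roll 7 (new)  [load 80/100]
  50 → roll 8 (new)  [load 50/100]
  40 → roll 6  [load 100/100]
  70 → roll 9 (new)  [load 70/100]
  10 → roll 1  [load 100/100]
9 paper rolls opened.

9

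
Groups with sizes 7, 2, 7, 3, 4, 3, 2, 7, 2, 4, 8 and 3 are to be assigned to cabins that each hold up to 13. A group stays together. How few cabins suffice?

Total = 8 + 7 + 7 + 7 + 4 + 4 + 3 + 3 + 3 + 2 + 2 + 2 = 52.
Lower bound: ⌈52/13⌉ = 4 cabins.
A packing using 4 cabins:
  cabin 1: 8 + 3 + 2 = 13
  cabin 2: 7 + 4 + 2 = 13
  cabin 3: 7 + 4 + 2 = 13
  cabin 4: 7 + 3 + 3 = 13
This matches the lower bound, so 4 is optimal.

4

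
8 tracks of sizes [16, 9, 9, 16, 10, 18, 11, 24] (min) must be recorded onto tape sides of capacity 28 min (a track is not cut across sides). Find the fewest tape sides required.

Total = 24 + 18 + 16 + 16 + 11 + 10 + 9 + 9 = 113 min.
Lower bound: ⌈113/28⌉ = 5 tape sides.
A packing using 5 tape sides:
  side 1: 24 = 24
  side 2: 18 + 10 = 28
  side 3: 16 + 11 = 27
  side 4: 16 + 9 = 25
  side 5: 9 = 9
This matches the lower bound, so 5 is optimal.

5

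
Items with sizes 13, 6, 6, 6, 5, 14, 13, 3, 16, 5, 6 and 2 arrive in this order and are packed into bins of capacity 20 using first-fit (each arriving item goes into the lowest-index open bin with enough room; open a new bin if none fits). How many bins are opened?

5

  13 → bin 1 (new)  [load 13/20]
  6 → bin 1  [load 19/20]
  6 → bin 2 (new)  [load 6/20]
  6 → bin 2  [load 12/20]
  5 → bin 2  [load 17/20]
  14 → bin 3 (new)  [load 14/20]
  13 → bin 4 (new)  [load 13/20]
  3 → bin 2  [load 20/20]
  16 → bin 5 (new)  [load 16/20]
  5 → bin 3  [load 19/20]
  6 → bin 4  [load 19/20]
  2 → bin 5  [load 18/20]
5 bins opened.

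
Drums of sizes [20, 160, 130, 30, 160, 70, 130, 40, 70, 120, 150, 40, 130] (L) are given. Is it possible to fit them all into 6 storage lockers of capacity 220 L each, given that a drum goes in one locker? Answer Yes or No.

No

Total = 1250 L; ⌈1250/220⌉ = 6.
7 drums each exceed half the capacity and cannot share a locker, forcing at least 7 storage lockers.
At least 7 storage lockers are required, but only 6 are allowed.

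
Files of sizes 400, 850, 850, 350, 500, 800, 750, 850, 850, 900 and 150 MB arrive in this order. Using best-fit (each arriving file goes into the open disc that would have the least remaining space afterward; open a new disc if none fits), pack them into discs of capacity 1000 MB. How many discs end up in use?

9

  400 → disc 1 (new)  [load 400/1000]
  850 → disc 2 (new)  [load 850/1000]
  850 → disc 3 (new)  [load 850/1000]
  350 → disc 1  [load 750/1000]
  500 → disc 4 (new)  [load 500/1000]
  800 → disc 5 (new)  [load 800/1000]
  750 → disc 6 (new)  [load 750/1000]
  850 → disc 7 (new)  [load 850/1000]
  850 → disc 8 (new)  [load 850/1000]
  900 → disc 9 (new)  [load 900/1000]
  150 → disc 2  [load 1000/1000]
9 discs opened.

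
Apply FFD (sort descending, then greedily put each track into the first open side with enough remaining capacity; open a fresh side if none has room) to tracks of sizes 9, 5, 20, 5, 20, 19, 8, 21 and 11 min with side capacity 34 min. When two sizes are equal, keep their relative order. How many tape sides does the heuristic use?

Sorted descending: 21, 20, 20, 19, 11, 9, 8, 5, 5.
  21 → side 1 (new)  [load 21/34]
  20 → side 2 (new)  [load 20/34]
  20 → side 3 (new)  [load 20/34]
  19 → side 4 (new)  [load 19/34]
  11 → side 1  [load 32/34]
  9 → side 2  [load 29/34]
  8 → side 3  [load 28/34]
  5 → side 2  [load 34/34]
  5 → side 3  [load 33/34]
4 tape sides opened.

4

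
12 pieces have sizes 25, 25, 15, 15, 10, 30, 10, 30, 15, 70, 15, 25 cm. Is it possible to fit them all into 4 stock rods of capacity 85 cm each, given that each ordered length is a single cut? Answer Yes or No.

Yes

A valid assignment using 4 stock rods:
  stock rod 1: 70 + 15 = 85
  stock rod 2: 30 + 30 + 25 = 85
  stock rod 3: 25 + 25 + 15 + 15 = 80
  stock rod 4: 15 + 10 + 10 = 35
Every load is within 85 cm, so 4 stock rods suffice.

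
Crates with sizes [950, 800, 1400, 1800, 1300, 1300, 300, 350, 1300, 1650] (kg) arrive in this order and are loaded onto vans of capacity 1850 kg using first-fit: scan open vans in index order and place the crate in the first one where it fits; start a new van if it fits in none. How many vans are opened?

7

  950 → van 1 (new)  [load 950/1850]
  800 → van 1  [load 1750/1850]
  1400 → van 2 (new)  [load 1400/1850]
  1800 → van 3 (new)  [load 1800/1850]
  1300 → van 4 (new)  [load 1300/1850]
  1300 → van 5 (new)  [load 1300/1850]
  300 → van 2  [load 1700/1850]
  350 → van 4  [load 1650/1850]
  1300 → van 6 (new)  [load 1300/1850]
  1650 → van 7 (new)  [load 1650/1850]
7 vans opened.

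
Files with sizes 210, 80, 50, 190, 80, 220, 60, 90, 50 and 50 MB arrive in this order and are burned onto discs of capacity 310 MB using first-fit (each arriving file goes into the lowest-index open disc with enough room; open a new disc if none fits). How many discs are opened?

  210 → disc 1 (new)  [load 210/310]
  80 → disc 1  [load 290/310]
  50 → disc 2 (new)  [load 50/310]
  190 → disc 2  [load 240/310]
  80 → disc 3 (new)  [load 80/310]
  220 → disc 3  [load 300/310]
  60 → disc 2  [load 300/310]
  90 → disc 4 (new)  [load 90/310]
  50 → disc 4  [load 140/310]
  50 → disc 4  [load 190/310]
4 discs opened.

4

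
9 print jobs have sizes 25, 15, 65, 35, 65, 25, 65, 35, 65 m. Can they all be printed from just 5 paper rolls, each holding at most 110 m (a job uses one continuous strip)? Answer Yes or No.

A valid assignment using 4 paper rolls:
  roll 1: 65 + 35 = 100
  roll 2: 65 + 35 = 100
  roll 3: 65 + 25 + 15 = 105
  roll 4: 65 + 25 = 90
That uses only 4 ≤ 5, so 5 paper rolls are enough.

Yes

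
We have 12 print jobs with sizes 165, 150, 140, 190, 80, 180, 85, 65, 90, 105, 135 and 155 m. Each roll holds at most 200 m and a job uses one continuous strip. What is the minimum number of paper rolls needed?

Total = 190 + 180 + 165 + 155 + 150 + 140 + 135 + 105 + 90 + 85 + 80 + 65 = 1540 m.
Lower bound: ⌈1540/200⌉ = 8 paper rolls.
A packing using 9 paper rolls:
  roll 1: 190 = 190
  roll 2: 180 = 180
  roll 3: 165 = 165
  roll 4: 155 = 155
  roll 5: 150 = 150
  roll 6: 140 = 140
  roll 7: 135 + 65 = 200
  roll 8: 105 + 90 = 195
  roll 9: 85 + 80 = 165
No arrangement into 8 paper rolls stays within capacity, so 9 is optimal.

9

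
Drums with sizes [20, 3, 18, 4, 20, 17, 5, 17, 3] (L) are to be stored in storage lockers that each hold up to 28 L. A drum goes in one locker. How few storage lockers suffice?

Total = 20 + 20 + 18 + 17 + 17 + 5 + 4 + 3 + 3 = 107 L.
Lower bound: ⌈107/28⌉ = 4 storage lockers.
Also, 5 drums each exceed 14 L, and no two of those can share a locker, so at least 5 storage lockers are needed.
A packing using 5 storage lockers:
  locker 1: 20 + 5 + 3 = 28
  locker 2: 20 + 4 + 3 = 27
  locker 3: 18 = 18
  locker 4: 17 = 17
  locker 5: 17 = 17
This matches the lower bound, so 5 is optimal.

5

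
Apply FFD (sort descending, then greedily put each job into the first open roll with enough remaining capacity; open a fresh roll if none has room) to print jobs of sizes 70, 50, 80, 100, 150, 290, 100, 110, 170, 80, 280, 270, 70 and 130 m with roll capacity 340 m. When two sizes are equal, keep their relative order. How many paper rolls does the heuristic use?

Sorted descending: 290, 280, 270, 170, 150, 130, 110, 100, 100, 80, 80, 70, 70, 50.
  290 → roll 1 (new)  [load 290/340]
  280 → roll 2 (new)  [load 280/340]
  270 → roll 3 (new)  [load 270/340]
  170 → roll 4 (new)  [load 170/340]
  150 → roll 4  [load 320/340]
  130 → roll 5 (new)  [load 130/340]
  110 → roll 5  [load 240/340]
  100 → roll 5  [load 340/340]
  100 → roll 6 (new)  [load 100/340]
  80 → roll 6  [load 180/340]
  80 → roll 6  [load 260/340]
  70 → roll 3  [load 340/340]
  70 → roll 6  [load 330/340]
  50 → roll 1  [load 340/340]
6 paper rolls opened.

6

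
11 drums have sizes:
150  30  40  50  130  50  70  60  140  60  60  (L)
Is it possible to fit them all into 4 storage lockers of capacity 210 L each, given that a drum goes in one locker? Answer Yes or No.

Yes

A valid assignment using 4 storage lockers:
  locker 1: 150 + 60 = 210
  locker 2: 140 + 70 = 210
  locker 3: 130 + 50 + 30 = 210
  locker 4: 60 + 60 + 50 + 40 = 210
Every load is within 210 L, so 4 storage lockers suffice.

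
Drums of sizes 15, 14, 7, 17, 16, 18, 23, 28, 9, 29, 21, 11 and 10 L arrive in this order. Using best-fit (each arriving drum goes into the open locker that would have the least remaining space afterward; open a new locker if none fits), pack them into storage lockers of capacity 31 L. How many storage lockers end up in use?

  15 → locker 1 (new)  [load 15/31]
  14 → locker 1  [load 29/31]
  7 → locker 2 (new)  [load 7/31]
  17 → locker 2  [load 24/31]
  16 → locker 3 (new)  [load 16/31]
  18 → locker 4 (new)  [load 18/31]
  23 → locker 5 (new)  [load 23/31]
  28 → locker 6 (new)  [load 28/31]
  9 → locker 4  [load 27/31]
  29 → locker 7 (new)  [load 29/31]
  21 → locker 8 (new)  [load 21/31]
  11 → locker 3  [load 27/31]
  10 → locker 8  [load 31/31]
8 storage lockers opened.

8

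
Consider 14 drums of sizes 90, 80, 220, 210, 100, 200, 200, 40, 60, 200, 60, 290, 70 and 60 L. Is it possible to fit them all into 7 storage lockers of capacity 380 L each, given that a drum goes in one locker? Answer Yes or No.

A valid assignment using 6 storage lockers:
  locker 1: 290 + 90 = 380
  locker 2: 220 + 100 + 60 = 380
  locker 3: 210 + 80 + 70 = 360
  locker 4: 200 + 60 + 60 + 40 = 360
  locker 5: 200 = 200
  locker 6: 200 = 200
That uses only 6 ≤ 7, so 7 storage lockers are enough.

Yes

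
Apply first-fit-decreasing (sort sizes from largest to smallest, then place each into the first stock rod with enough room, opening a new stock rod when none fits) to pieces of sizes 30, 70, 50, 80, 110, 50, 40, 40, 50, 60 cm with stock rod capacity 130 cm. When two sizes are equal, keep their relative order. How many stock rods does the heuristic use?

Sorted descending: 110, 80, 70, 60, 50, 50, 50, 40, 40, 30.
  110 → stock rod 1 (new)  [load 110/130]
  80 → stock rod 2 (new)  [load 80/130]
  70 → stock rod 3 (new)  [load 70/130]
  60 → stock rod 3  [load 130/130]
  50 → stock rod 2  [load 130/130]
  50 → stock rod 4 (new)  [load 50/130]
  50 → stock rod 4  [load 100/130]
  40 → stock rod 5 (new)  [load 40/130]
  40 → stock rod 5  [load 80/130]
  30 → stock rod 4  [load 130/130]
5 stock rods opened.

5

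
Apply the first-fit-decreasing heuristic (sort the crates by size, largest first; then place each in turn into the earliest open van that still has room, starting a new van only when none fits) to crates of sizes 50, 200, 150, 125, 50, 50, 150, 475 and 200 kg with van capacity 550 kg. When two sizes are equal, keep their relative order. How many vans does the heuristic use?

Sorted descending: 475, 200, 200, 150, 150, 125, 50, 50, 50.
  475 → van 1 (new)  [load 475/550]
  200 → van 2 (new)  [load 200/550]
  200 → van 2  [load 400/550]
  150 → van 2  [load 550/550]
  150 → van 3 (new)  [load 150/550]
  125 → van 3  [load 275/550]
  50 → van 1  [load 525/550]
  50 → van 3  [load 325/550]
  50 → van 3  [load 375/550]
3 vans opened.

3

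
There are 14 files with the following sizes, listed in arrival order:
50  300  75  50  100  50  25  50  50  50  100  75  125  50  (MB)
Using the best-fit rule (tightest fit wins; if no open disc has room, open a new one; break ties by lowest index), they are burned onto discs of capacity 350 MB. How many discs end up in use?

  50 → disc 1 (new)  [load 50/350]
  300 → disc 1  [load 350/350]
  75 → disc 2 (new)  [load 75/350]
  50 → disc 2  [load 125/350]
  100 → disc 2  [load 225/350]
  50 → disc 2  [load 275/350]
  25 → disc 2  [load 300/350]
  50 → disc 2  [load 350/350]
  50 → disc 3 (new)  [load 50/350]
  50 → disc 3  [load 100/350]
  100 → disc 3  [load 200/350]
  75 → disc 3  [load 275/350]
  125 → disc 4 (new)  [load 125/350]
  50 → disc 3  [load 325/350]
4 discs opened.

4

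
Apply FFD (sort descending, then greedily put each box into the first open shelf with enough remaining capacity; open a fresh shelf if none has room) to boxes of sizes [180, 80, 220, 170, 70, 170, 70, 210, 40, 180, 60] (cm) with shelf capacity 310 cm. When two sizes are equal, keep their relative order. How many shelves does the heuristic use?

Sorted descending: 220, 210, 180, 180, 170, 170, 80, 70, 70, 60, 40.
  220 → shelf 1 (new)  [load 220/310]
  210 → shelf 2 (new)  [load 210/310]
  180 → shelf 3 (new)  [load 180/310]
  180 → shelf 4 (new)  [load 180/310]
  170 → shelf 5 (new)  [load 170/310]
  170 → shelf 6 (new)  [load 170/310]
  80 → shelf 1  [load 300/310]
  70 → shelf 2  [load 280/310]
  70 → shelf 3  [load 250/310]
  60 → shelf 3  [load 310/310]
  40 → shelf 4  [load 220/310]
6 shelves opened.

6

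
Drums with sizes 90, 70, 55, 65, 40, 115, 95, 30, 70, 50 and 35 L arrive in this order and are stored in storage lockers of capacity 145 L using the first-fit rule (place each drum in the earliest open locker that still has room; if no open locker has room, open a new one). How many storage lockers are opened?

  90 → locker 1 (new)  [load 90/145]
  70 → locker 2 (new)  [load 70/145]
  55 → locker 1  [load 145/145]
  65 → locker 2  [load 135/145]
  40 → locker 3 (new)  [load 40/145]
  115 → locker 4 (new)  [load 115/145]
  95 → locker 3  [load 135/145]
  30 → locker 4  [load 145/145]
  70 → locker 5 (new)  [load 70/145]
  50 → locker 5  [load 120/145]
  35 → locker 6 (new)  [load 35/145]
6 storage lockers opened.

6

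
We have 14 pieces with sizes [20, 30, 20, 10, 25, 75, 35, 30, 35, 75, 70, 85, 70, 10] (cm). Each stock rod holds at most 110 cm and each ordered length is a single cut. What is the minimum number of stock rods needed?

Total = 85 + 75 + 75 + 70 + 70 + 35 + 35 + 30 + 30 + 25 + 20 + 20 + 10 + 10 = 590 cm.
Lower bound: ⌈590/110⌉ = 6 stock rods.
A packing using 6 stock rods:
  stock rod 1: 85 + 25 = 110
  stock rod 2: 75 + 35 = 110
  stock rod 3: 75 + 35 = 110
  stock rod 4: 70 + 30 + 10 = 110
  stock rod 5: 70 + 30 + 10 = 110
  stock rod 6: 20 + 20 = 40
This matches the lower bound, so 6 is optimal.

6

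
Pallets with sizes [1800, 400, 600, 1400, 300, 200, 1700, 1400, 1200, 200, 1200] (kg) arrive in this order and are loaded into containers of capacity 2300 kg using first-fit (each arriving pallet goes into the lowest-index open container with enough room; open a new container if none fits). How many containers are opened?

6

  1800 → container 1 (new)  [load 1800/2300]
  400 → container 1  [load 2200/2300]
  600 → container 2 (new)  [load 600/2300]
  1400 → container 2  [load 2000/2300]
  300 → container 2  [load 2300/2300]
  200 → container 3 (new)  [load 200/2300]
  1700 → container 3  [load 1900/2300]
  1400 → container 4 (new)  [load 1400/2300]
  1200 → container 5 (new)  [load 1200/2300]
  200 → container 3  [load 2100/2300]
  1200 → container 6 (new)  [load 1200/2300]
6 containers opened.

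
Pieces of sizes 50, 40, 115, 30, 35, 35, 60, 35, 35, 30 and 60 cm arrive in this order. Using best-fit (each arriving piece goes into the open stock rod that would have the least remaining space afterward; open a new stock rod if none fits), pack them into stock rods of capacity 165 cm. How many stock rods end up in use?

4

  50 → stock rod 1 (new)  [load 50/165]
  40 → stock rod 1  [load 90/165]
  115 → stock rod 2 (new)  [load 115/165]
  30 → stock rod 2  [load 145/165]
  35 → stock rod 1  [load 125/165]
  35 → stock rod 1  [load 160/165]
  60 → stock rod 3 (new)  [load 60/165]
  35 → stock rod 3  [load 95/165]
  35 → stock rod 3  [load 130/165]
  30 → stock rod 3  [load 160/165]
  60 → stock rod 4 (new)  [load 60/165]
4 stock rods opened.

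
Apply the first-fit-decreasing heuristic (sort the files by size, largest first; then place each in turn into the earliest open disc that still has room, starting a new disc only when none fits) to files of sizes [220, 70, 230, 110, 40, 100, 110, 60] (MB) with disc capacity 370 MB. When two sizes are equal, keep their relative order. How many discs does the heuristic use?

Sorted descending: 230, 220, 110, 110, 100, 70, 60, 40.
  230 → disc 1 (new)  [load 230/370]
  220 → disc 2 (new)  [load 220/370]
  110 → disc 1  [load 340/370]
  110 → disc 2  [load 330/370]
  100 → disc 3 (new)  [load 100/370]
  70 → disc 3  [load 170/370]
  60 → disc 3  [load 230/370]
  40 → disc 2  [load 370/370]
3 discs opened.

3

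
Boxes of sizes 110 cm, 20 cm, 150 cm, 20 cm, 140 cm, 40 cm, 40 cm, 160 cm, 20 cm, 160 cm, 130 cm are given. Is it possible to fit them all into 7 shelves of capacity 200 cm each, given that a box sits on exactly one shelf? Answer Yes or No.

A valid assignment using 6 shelves:
  shelf 1: 160 + 40 = 200
  shelf 2: 160 + 40 = 200
  shelf 3: 150 + 20 + 20 = 190
  shelf 4: 140 + 20 = 160
  shelf 5: 130 = 130
  shelf 6: 110 = 110
That uses only 6 ≤ 7, so 7 shelves are enough.

Yes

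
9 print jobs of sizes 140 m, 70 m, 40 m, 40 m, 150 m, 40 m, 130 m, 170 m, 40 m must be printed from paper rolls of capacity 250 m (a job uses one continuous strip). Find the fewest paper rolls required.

4

Total = 170 + 150 + 140 + 130 + 70 + 40 + 40 + 40 + 40 = 820 m.
Lower bound: ⌈820/250⌉ = 4 paper rolls.
A packing using 4 paper rolls:
  roll 1: 170 + 70 = 240
  roll 2: 150 + 40 + 40 = 230
  roll 3: 140 + 40 + 40 = 220
  roll 4: 130 = 130
This matches the lower bound, so 4 is optimal.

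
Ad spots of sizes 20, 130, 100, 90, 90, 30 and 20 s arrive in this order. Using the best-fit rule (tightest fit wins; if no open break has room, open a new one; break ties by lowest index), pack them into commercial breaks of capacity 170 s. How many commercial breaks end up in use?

  20 → break 1 (new)  [load 20/170]
  130 → break 1  [load 150/170]
  100 → break 2 (new)  [load 100/170]
  90 → break 3 (new)  [load 90/170]
  90 → break 4 (new)  [load 90/170]
  30 → break 2  [load 130/170]
  20 → break 1  [load 170/170]
4 commercial breaks opened.

4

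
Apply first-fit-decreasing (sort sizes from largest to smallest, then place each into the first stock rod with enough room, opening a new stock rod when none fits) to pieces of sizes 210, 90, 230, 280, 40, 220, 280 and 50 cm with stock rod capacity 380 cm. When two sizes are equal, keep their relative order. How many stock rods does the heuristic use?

Sorted descending: 280, 280, 230, 220, 210, 90, 50, 40.
  280 → stock rod 1 (new)  [load 280/380]
  280 → stock rod 2 (new)  [load 280/380]
  230 → stock rod 3 (new)  [load 230/380]
  220 → stock rod 4 (new)  [load 220/380]
  210 → stock rod 5 (new)  [load 210/380]
  90 → stock rod 1  [load 370/380]
  50 → stock rod 2  [load 330/380]
  40 → stock rod 2  [load 370/380]
5 stock rods opened.

5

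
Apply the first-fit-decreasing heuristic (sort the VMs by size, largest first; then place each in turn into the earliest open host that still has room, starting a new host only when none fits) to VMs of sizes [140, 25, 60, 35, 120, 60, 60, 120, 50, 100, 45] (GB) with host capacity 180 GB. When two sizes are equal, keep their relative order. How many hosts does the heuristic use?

Sorted descending: 140, 120, 120, 100, 60, 60, 60, 50, 45, 35, 25.
  140 → host 1 (new)  [load 140/180]
  120 → host 2 (new)  [load 120/180]
  120 → host 3 (new)  [load 120/180]
  100 → host 4 (new)  [load 100/180]
  60 → host 2  [load 180/180]
  60 → host 3  [load 180/180]
  60 → host 4  [load 160/180]
  50 → host 5 (new)  [load 50/180]
  45 → host 5  [load 95/180]
  35 → host 1  [load 175/180]
  25 → host 5  [load 120/180]
5 hosts opened.

5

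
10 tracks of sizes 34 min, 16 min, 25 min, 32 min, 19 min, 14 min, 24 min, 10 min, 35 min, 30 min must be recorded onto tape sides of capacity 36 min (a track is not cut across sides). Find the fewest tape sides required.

8

Total = 35 + 34 + 32 + 30 + 25 + 24 + 19 + 16 + 14 + 10 = 239 min.
Lower bound: ⌈239/36⌉ = 7 tape sides.
A packing using 8 tape sides:
  side 1: 35 = 35
  side 2: 34 = 34
  side 3: 32 = 32
  side 4: 30 = 30
  side 5: 25 + 10 = 35
  side 6: 24 = 24
  side 7: 19 + 16 = 35
  side 8: 14 = 14
No arrangement into 7 tape sides stays within capacity, so 8 is optimal.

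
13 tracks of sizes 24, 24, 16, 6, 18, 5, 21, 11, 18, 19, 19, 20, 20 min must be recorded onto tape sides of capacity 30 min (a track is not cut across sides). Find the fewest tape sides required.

10

Total = 24 + 24 + 21 + 20 + 20 + 19 + 19 + 18 + 18 + 16 + 11 + 6 + 5 = 221 min.
Lower bound: ⌈221/30⌉ = 8 tape sides.
Also, 10 tracks each exceed 15 min, and no two of those can share a side, so at least 10 tape sides are needed.
A packing using 10 tape sides:
  side 1: 24 + 6 = 30
  side 2: 24 + 5 = 29
  side 3: 21 = 21
  side 4: 20 = 20
  side 5: 20 = 20
  side 6: 19 + 11 = 30
  side 7: 19 = 19
  side 8: 18 = 18
  side 9: 18 = 18
  side 10: 16 = 16
This matches the lower bound, so 10 is optimal.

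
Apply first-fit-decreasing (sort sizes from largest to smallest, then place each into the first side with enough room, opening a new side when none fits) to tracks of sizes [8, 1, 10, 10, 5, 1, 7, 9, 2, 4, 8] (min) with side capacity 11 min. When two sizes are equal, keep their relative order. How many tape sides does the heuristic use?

Sorted descending: 10, 10, 9, 8, 8, 7, 5, 4, 2, 1, 1.
  10 → side 1 (new)  [load 10/11]
  10 → side 2 (new)  [load 10/11]
  9 → side 3 (new)  [load 9/11]
  8 → side 4 (new)  [load 8/11]
  8 → side 5 (new)  [load 8/11]
  7 → side 6 (new)  [load 7/11]
  5 → side 7 (new)  [load 5/11]
  4 → side 6  [load 11/11]
  2 → side 3  [load 11/11]
  1 → side 1  [load 11/11]
  1 → side 2  [load 11/11]
7 tape sides opened.

7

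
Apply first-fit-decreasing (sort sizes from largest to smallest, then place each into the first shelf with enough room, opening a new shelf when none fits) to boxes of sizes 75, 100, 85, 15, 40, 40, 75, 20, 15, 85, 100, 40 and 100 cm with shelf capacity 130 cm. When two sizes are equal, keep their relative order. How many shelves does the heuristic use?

7

Sorted descending: 100, 100, 100, 85, 85, 75, 75, 40, 40, 40, 20, 15, 15.
  100 → shelf 1 (new)  [load 100/130]
  100 → shelf 2 (new)  [load 100/130]
  100 → shelf 3 (new)  [load 100/130]
  85 → shelf 4 (new)  [load 85/130]
  85 → shelf 5 (new)  [load 85/130]
  75 → shelf 6 (new)  [load 75/130]
  75 → shelf 7 (new)  [load 75/130]
  40 → shelf 4  [load 125/130]
  40 → shelf 5  [load 125/130]
  40 → shelf 6  [load 115/130]
  20 → shelf 1  [load 120/130]
  15 → shelf 2  [load 115/130]
  15 → shelf 2  [load 130/130]
7 shelves opened.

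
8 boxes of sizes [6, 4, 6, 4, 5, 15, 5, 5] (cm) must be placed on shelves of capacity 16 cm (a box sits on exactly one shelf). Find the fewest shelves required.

Total = 15 + 6 + 6 + 5 + 5 + 5 + 4 + 4 = 50 cm.
Lower bound: ⌈50/16⌉ = 4 shelves.
A packing using 4 shelves:
  shelf 1: 15 = 15
  shelf 2: 6 + 6 + 4 = 16
  shelf 3: 5 + 5 + 5 = 15
  shelf 4: 4 = 4
This matches the lower bound, so 4 is optimal.

4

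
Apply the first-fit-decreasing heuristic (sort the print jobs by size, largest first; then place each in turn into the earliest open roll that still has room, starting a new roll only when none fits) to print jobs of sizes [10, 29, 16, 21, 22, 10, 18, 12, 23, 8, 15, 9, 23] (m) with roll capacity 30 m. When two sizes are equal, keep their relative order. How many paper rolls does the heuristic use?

8

Sorted descending: 29, 23, 23, 22, 21, 18, 16, 15, 12, 10, 10, 9, 8.
  29 → roll 1 (new)  [load 29/30]
  23 → roll 2 (new)  [load 23/30]
  23 → roll 3 (new)  [load 23/30]
  22 → roll 4 (new)  [load 22/30]
  21 → roll 5 (new)  [load 21/30]
  18 → roll 6 (new)  [load 18/30]
  16 → roll 7 (new)  [load 16/30]
  15 → roll 8 (new)  [load 15/30]
  12 → roll 6  [load 30/30]
  10 → roll 7  [load 26/30]
  10 → roll 8  [load 25/30]
  9 → roll 5  [load 30/30]
  8 → roll 4  [load 30/30]
8 paper rolls opened.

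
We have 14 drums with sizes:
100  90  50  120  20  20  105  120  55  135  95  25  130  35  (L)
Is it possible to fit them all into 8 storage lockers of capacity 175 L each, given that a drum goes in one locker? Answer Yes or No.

Yes

A valid assignment using 8 storage lockers:
  locker 1: 135 + 35 = 170
  locker 2: 130 + 25 + 20 = 175
  locker 3: 120 + 55 = 175
  locker 4: 120 + 50 = 170
  locker 5: 105 + 20 = 125
  locker 6: 100 = 100
  locker 7: 95 = 95
  locker 8: 90 = 90
Every load is within 175 L, so 8 storage lockers suffice.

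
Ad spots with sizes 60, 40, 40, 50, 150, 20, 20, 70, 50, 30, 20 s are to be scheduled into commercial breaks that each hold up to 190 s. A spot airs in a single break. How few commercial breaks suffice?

3

Total = 150 + 70 + 60 + 50 + 50 + 40 + 40 + 30 + 20 + 20 + 20 = 550 s.
Lower bound: ⌈550/190⌉ = 3 commercial breaks.
A packing using 3 commercial breaks:
  break 1: 150 + 40 = 190
  break 2: 70 + 60 + 50 = 180
  break 3: 50 + 40 + 30 + 20 + 20 + 20 = 180
This matches the lower bound, so 3 is optimal.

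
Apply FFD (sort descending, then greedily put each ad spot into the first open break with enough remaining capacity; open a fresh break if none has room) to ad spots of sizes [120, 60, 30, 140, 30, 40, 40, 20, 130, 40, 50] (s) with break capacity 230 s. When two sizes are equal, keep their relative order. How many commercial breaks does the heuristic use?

Sorted descending: 140, 130, 120, 60, 50, 40, 40, 40, 30, 30, 20.
  140 → break 1 (new)  [load 140/230]
  130 → break 2 (new)  [load 130/230]
  120 → break 3 (new)  [load 120/230]
  60 → break 1  [load 200/230]
  50 → break 2  [load 180/230]
  40 → break 2  [load 220/230]
  40 → break 3  [load 160/230]
  40 → break 3  [load 200/230]
  30 → break 1  [load 230/230]
  30 → break 3  [load 230/230]
  20 → break 4 (new)  [load 20/230]
4 commercial breaks opened.

4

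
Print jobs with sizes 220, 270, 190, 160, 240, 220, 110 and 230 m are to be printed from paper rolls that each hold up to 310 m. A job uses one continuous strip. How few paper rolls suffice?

Total = 270 + 240 + 230 + 220 + 220 + 190 + 160 + 110 = 1640 m.
Lower bound: ⌈1640/310⌉ = 6 paper rolls.
Also, 7 print jobs each exceed 155 m, and no two of those can share a roll, so at least 7 paper rolls are needed.
A packing using 7 paper rolls:
  roll 1: 270 = 270
  roll 2: 240 = 240
  roll 3: 230 = 230
  roll 4: 220 = 220
  roll 5: 220 = 220
  roll 6: 190 + 110 = 300
  roll 7: 160 = 160
This matches the lower bound, so 7 is optimal.

7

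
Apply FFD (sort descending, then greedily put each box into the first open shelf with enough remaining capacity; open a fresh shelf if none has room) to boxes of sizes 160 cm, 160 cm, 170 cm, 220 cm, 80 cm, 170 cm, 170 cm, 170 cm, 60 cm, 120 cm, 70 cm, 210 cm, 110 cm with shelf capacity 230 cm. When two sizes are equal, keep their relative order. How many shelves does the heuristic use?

Sorted descending: 220, 210, 170, 170, 170, 170, 160, 160, 120, 110, 80, 70, 60.
  220 → shelf 1 (new)  [load 220/230]
  210 → shelf 2 (new)  [load 210/230]
  170 → shelf 3 (new)  [load 170/230]
  170 → shelf 4 (new)  [load 170/230]
  170 → shelf 5 (new)  [load 170/230]
  170 → shelf 6 (new)  [load 170/230]
  160 → shelf 7 (new)  [load 160/230]
  160 → shelf 8 (new)  [load 160/230]
  120 → shelf 9 (new)  [load 120/230]
  110 → shelf 9  [load 230/230]
  80 → shelf 10 (new)  [load 80/230]
  70 → shelf 7  [load 230/230]
  60 → shelf 3  [load 230/230]
10 shelves opened.

10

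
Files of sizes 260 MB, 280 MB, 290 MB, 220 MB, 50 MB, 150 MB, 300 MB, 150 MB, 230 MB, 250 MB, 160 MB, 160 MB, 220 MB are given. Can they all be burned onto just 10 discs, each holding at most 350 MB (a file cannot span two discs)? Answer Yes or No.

A valid assignment using 10 discs:
  disc 1: 300 + 50 = 350
  disc 2: 290 = 290
  disc 3: 280 = 280
  disc 4: 260 = 260
  disc 5: 250 = 250
  disc 6: 230 = 230
  disc 7: 220 = 220
  disc 8: 220 = 220
  disc 9: 160 + 160 = 320
  disc 10: 150 + 150 = 300
Every load is within 350 MB, so 10 discs suffice.

Yes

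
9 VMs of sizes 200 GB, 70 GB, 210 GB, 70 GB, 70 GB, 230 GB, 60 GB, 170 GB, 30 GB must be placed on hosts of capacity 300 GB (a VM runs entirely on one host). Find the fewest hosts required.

4

Total = 230 + 210 + 200 + 170 + 70 + 70 + 70 + 60 + 30 = 1110 GB.
Lower bound: ⌈1110/300⌉ = 4 hosts.
A packing using 4 hosts:
  host 1: 230 + 70 = 300
  host 2: 210 + 70 = 280
  host 3: 200 + 70 + 30 = 300
  host 4: 170 + 60 = 230
This matches the lower bound, so 4 is optimal.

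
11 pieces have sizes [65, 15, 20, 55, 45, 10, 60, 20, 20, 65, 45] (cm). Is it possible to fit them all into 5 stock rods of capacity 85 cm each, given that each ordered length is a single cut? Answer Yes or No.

No

Total = 420 cm; ⌈420/85⌉ = 5.
6 pieces each exceed half the capacity and cannot share a stock rod, forcing at least 6 stock rods.
At least 6 stock rods are required, but only 5 are allowed.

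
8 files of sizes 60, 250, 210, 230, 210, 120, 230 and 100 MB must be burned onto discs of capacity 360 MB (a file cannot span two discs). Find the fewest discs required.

Total = 250 + 230 + 230 + 210 + 210 + 120 + 100 + 60 = 1410 MB.
Lower bound: ⌈1410/360⌉ = 4 discs.
Also, 5 files each exceed 180 MB, and no two of those can share a disc, so at least 5 discs are needed.
A packing using 5 discs:
  disc 1: 250 + 100 = 350
  disc 2: 230 + 120 = 350
  disc 3: 230 + 60 = 290
  disc 4: 210 = 210
  disc 5: 210 = 210
This matches the lower bound, so 5 is optimal.

5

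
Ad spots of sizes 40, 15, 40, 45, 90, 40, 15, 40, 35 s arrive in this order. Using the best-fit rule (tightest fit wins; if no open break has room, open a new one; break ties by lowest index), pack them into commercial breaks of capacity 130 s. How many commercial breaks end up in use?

  40 → break 1 (new)  [load 40/130]
  15 → break 1  [load 55/130]
  40 → break 1  [load 95/130]
  45 → break 2 (new)  [load 45/130]
  90 → break 3 (new)  [load 90/130]
  40 → break 3  [load 130/130]
  15 → break 1  [load 110/130]
  40 → break 2  [load 85/130]
  35 → break 2  [load 120/130]
3 commercial breaks opened.

3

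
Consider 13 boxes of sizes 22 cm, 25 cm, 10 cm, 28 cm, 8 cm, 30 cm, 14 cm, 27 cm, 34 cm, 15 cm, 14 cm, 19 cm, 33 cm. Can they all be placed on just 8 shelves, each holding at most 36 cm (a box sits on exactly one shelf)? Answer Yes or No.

Total = 279 cm; ⌈279/36⌉ = 8.
The bound of 8 does not rule out 8, but exhaustive search shows no assignment into 8 shelves of capacity 36 cm exists — the minimum is 9.

No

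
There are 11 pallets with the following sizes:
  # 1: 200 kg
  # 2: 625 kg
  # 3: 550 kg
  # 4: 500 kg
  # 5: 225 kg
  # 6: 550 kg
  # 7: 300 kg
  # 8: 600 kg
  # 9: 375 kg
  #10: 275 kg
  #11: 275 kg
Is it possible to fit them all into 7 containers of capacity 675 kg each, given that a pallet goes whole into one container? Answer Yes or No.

Total = 4475 kg; ⌈4475/675⌉ = 7.
The bound of 7 does not rule out 7, but exhaustive search shows no assignment into 7 containers of capacity 675 kg exists — the minimum is 8.

No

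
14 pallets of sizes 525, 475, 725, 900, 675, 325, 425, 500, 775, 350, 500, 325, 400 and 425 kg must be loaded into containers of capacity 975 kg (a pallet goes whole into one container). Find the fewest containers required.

9

Total = 900 + 775 + 725 + 675 + 525 + 500 + 500 + 475 + 425 + 425 + 400 + 350 + 325 + 325 = 7325 kg.
Lower bound: ⌈7325/975⌉ = 8 containers.
A packing using 9 containers:
  container 1: 900 = 900
  container 2: 775 = 775
  container 3: 725 = 725
  container 4: 675 = 675
  container 5: 525 + 425 = 950
  container 6: 500 + 475 = 975
  container 7: 500 + 425 = 925
  container 8: 400 + 350 = 750
  container 9: 325 + 325 = 650
No arrangement into 8 containers stays within capacity, so 9 is optimal.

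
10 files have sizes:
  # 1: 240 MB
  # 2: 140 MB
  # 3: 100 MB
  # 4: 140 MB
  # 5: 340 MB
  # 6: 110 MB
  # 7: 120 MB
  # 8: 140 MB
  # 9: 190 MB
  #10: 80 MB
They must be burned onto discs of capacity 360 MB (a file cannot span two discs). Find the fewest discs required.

5

Total = 340 + 240 + 190 + 140 + 140 + 140 + 120 + 110 + 100 + 80 = 1600 MB.
Lower bound: ⌈1600/360⌉ = 5 discs.
A packing using 5 discs:
  disc 1: 340 = 340
  disc 2: 240 + 120 = 360
  disc 3: 190 + 140 = 330
  disc 4: 140 + 140 + 80 = 360
  disc 5: 110 + 100 = 210
This matches the lower bound, so 5 is optimal.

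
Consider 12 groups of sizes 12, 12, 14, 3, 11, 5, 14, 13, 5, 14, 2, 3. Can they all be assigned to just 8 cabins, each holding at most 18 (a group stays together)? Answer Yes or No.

A valid assignment using 7 cabins:
  cabin 1: 14 + 3 = 17
  cabin 2: 14 + 3 = 17
  cabin 3: 14 + 2 = 16
  cabin 4: 13 + 5 = 18
  cabin 5: 12 + 5 = 17
  cabin 6: 12 = 12
  cabin 7: 11 = 11
That uses only 7 ≤ 8, so 8 cabins are enough.

Yes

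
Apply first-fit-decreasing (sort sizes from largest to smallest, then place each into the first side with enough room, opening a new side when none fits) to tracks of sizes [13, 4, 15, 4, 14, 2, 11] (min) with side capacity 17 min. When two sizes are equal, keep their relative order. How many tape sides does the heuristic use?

Sorted descending: 15, 14, 13, 11, 4, 4, 2.
  15 → side 1 (new)  [load 15/17]
  14 → side 2 (new)  [load 14/17]
  13 → side 3 (new)  [load 13/17]
  11 → side 4 (new)  [load 11/17]
  4 → side 3  [load 17/17]
  4 → side 4  [load 15/17]
  2 → side 1  [load 17/17]
4 tape sides opened.

4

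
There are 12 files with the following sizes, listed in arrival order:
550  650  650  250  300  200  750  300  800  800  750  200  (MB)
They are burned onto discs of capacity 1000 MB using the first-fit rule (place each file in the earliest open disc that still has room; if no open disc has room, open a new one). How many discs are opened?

7

  550 → disc 1 (new)  [load 550/1000]
  650 → disc 2 (new)  [load 650/1000]
  650 → disc 3 (new)  [load 650/1000]
  250 → disc 1  [load 800/1000]
  300 → disc 2  [load 950/1000]
  200 → disc 1  [load 1000/1000]
  750 → disc 4 (new)  [load 750/1000]
  300 → disc 3  [load 950/1000]
  800 → disc 5 (new)  [load 800/1000]
  800 → disc 6 (new)  [load 800/1000]
  750 → disc 7 (new)  [load 750/1000]
  200 → disc 4  [load 950/1000]
7 discs opened.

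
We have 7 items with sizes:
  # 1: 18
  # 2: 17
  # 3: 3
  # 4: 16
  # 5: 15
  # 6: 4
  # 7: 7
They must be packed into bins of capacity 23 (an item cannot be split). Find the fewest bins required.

Total = 18 + 17 + 16 + 15 + 7 + 4 + 3 = 80.
Lower bound: ⌈80/23⌉ = 4 bins.
A packing using 4 bins:
  bin 1: 18 + 4 = 22
  bin 2: 17 + 3 = 20
  bin 3: 16 + 7 = 23
  bin 4: 15 = 15
This matches the lower bound, so 4 is optimal.

4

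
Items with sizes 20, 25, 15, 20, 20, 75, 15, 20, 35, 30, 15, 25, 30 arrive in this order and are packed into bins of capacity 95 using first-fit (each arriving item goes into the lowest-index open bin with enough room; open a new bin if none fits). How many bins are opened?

4

  20 → bin 1 (new)  [load 20/95]
  25 → bin 1  [load 45/95]
  15 → bin 1  [load 60/95]
  20 → bin 1  [load 80/95]
  20 → bin 2 (new)  [load 20/95]
  75 → bin 2  [load 95/95]
  15 → bin 1  [load 95/95]
  20 → bin 3 (new)  [load 20/95]
  35 → bin 3  [load 55/95]
  30 → bin 3  [load 85/95]
  15 → bin 4 (new)  [load 15/95]
  25 → bin 4  [load 40/95]
  30 → bin 4  [load 70/95]
4 bins opened.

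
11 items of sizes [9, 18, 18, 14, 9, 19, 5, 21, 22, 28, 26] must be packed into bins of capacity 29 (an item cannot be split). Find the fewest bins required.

Total = 28 + 26 + 22 + 21 + 19 + 18 + 18 + 14 + 9 + 9 + 5 = 189.
Lower bound: ⌈189/29⌉ = 7 bins.
A packing using 8 bins:
  bin 1: 28 = 28
  bin 2: 26 = 26
  bin 3: 22 + 5 = 27
  bin 4: 21 = 21
  bin 5: 19 + 9 = 28
  bin 6: 18 + 9 = 27
  bin 7: 18 = 18
  bin 8: 14 = 14
No arrangement into 7 bins stays within capacity, so 8 is optimal.

8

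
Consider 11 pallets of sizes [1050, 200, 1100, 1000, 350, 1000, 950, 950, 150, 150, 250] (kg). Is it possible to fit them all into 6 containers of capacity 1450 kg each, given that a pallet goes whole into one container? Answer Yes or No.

Yes

A valid assignment using 6 containers:
  container 1: 1100 + 350 = 1450
  container 2: 1050 + 250 + 150 = 1450
  container 3: 1000 + 200 + 150 = 1350
  container 4: 1000 = 1000
  container 5: 950 = 950
  container 6: 950 = 950
Every load is within 1450 kg, so 6 containers suffice.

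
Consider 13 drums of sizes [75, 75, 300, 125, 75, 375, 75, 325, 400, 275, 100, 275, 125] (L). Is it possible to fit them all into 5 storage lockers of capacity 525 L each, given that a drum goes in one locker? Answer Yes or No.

No

Total = 2600 L; ⌈2600/525⌉ = 5.
6 drums each exceed half the capacity and cannot share a locker, forcing at least 6 storage lockers.
At least 6 storage lockers are required, but only 5 are allowed.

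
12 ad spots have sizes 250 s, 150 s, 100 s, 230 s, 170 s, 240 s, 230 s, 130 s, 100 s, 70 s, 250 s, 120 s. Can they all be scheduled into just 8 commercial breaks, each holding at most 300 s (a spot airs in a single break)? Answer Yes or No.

A valid assignment using 8 commercial breaks:
  break 1: 250 = 250
  break 2: 250 = 250
  break 3: 240 = 240
  break 4: 230 + 70 = 300
  break 5: 230 = 230
  break 6: 170 + 130 = 300
  break 7: 150 + 120 = 270
  break 8: 100 + 100 = 200
Every load is within 300 s, so 8 commercial breaks suffice.

Yes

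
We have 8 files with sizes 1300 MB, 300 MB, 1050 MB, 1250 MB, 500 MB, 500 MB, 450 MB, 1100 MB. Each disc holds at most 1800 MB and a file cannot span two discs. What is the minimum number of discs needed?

Total = 1300 + 1250 + 1100 + 1050 + 500 + 500 + 450 + 300 = 6450 MB.
Lower bound: ⌈6450/1800⌉ = 4 discs.
A packing using 4 discs:
  disc 1: 1300 + 500 = 1800
  disc 2: 1250 + 500 = 1750
  disc 3: 1100 + 450 = 1550
  disc 4: 1050 + 300 = 1350
This matches the lower bound, so 4 is optimal.

4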